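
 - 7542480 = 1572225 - 9114705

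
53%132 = 53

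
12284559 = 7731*1589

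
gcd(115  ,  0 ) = 115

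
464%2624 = 464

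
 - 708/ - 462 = 1 + 41/77 = 1.53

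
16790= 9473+7317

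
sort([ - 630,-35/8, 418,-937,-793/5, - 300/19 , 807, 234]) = [ - 937 , -630, - 793/5,-300/19,- 35/8, 234,  418, 807 ]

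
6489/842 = 6489/842 = 7.71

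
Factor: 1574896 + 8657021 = 10231917 = 3^1*103^1*33113^1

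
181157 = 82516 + 98641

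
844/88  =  9 + 13/22 = 9.59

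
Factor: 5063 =61^1*83^1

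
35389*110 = 3892790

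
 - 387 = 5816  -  6203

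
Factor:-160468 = -2^2*7^1*11^1*521^1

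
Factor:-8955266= -2^1 *43^1*101^1 * 1031^1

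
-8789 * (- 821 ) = 7215769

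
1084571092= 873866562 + 210704530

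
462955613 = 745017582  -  282061969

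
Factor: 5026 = 2^1*7^1*359^1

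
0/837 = 0= 0.00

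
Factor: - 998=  - 2^1*499^1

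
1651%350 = 251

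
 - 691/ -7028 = 691/7028 = 0.10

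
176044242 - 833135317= -657091075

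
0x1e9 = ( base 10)489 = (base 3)200010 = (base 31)FO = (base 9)603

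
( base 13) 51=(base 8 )102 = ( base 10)66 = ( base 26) 2E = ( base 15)46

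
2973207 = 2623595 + 349612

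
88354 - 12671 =75683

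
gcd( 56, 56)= 56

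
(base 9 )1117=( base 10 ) 826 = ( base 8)1472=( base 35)NL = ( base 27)13g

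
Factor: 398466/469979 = 2^1*3^3*47^1*157^1*469979^( - 1 )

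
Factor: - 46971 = - 3^2 * 17^1*307^1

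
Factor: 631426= 2^1*491^1*643^1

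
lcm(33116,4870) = 165580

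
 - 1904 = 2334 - 4238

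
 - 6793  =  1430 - 8223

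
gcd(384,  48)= 48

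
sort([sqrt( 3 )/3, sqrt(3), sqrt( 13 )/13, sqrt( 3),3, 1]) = [ sqrt(13 ) /13,sqrt( 3)/3, 1, sqrt(3),sqrt ( 3 ),3]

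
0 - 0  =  0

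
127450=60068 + 67382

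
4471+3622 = 8093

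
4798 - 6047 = -1249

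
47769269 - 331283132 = - 283513863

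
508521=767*663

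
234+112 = 346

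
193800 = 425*456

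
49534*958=47453572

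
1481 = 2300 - 819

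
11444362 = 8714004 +2730358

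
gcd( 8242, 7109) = 1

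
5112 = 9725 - 4613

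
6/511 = 6/511 = 0.01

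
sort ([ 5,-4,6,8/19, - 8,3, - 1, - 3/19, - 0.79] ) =[ - 8,-4,-1, - 0.79, - 3/19, 8/19,3,5,6] 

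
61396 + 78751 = 140147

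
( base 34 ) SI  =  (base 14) 4d4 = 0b1111001010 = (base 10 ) 970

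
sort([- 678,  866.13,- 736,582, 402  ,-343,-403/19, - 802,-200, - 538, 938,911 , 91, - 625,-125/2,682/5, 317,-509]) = [ -802, - 736, - 678, - 625,-538,  -  509,-343, - 200, - 125/2,  -  403/19,91 , 682/5,317,402, 582, 866.13, 911,  938 ]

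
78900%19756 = 19632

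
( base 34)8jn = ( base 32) 9lt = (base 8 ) 23275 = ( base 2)10011010111101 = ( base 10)9917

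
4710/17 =4710/17 = 277.06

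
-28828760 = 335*( - 86056) 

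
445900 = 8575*52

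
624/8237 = 624/8237 = 0.08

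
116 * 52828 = 6128048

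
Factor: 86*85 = 7310  =  2^1*5^1*17^1 * 43^1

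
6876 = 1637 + 5239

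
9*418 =3762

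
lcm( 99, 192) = 6336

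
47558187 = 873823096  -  826264909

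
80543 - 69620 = 10923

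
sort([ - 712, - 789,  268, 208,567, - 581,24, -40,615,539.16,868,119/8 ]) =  [ - 789, -712,-581, - 40, 119/8, 24,208,268 , 539.16,567, 615, 868]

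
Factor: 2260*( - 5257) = - 11880820= -  2^2*5^1*7^1*113^1*751^1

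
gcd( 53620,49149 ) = 1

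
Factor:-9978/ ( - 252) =2^( - 1 )*3^ (  -  1)*7^( - 1)*1663^1= 1663/42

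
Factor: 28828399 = 28828399^1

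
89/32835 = 89/32835 = 0.00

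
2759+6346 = 9105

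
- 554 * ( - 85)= 47090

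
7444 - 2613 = 4831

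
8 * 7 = 56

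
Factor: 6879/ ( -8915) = - 3^1*5^( - 1)*1783^( - 1 )*2293^1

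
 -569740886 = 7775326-577516212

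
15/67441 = 15/67441 = 0.00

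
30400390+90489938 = 120890328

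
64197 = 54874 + 9323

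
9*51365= 462285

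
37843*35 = 1324505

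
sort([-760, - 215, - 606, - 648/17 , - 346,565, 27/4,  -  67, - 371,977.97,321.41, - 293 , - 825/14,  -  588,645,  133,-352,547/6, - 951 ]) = [ - 951, - 760,  -  606, - 588, - 371, - 352,-346, - 293, - 215, - 67, - 825/14,-648/17,27/4,547/6 , 133,  321.41, 565,  645 , 977.97]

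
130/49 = 130/49 = 2.65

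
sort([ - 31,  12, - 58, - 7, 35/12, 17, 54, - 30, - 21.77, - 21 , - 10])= [ - 58 , - 31, - 30,-21.77,-21 , - 10 , - 7,35/12, 12, 17, 54]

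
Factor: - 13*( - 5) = 5^1*13^1= 65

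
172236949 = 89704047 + 82532902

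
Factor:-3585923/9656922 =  - 2^(  -  1)*3^( - 1 )*146317^( - 1 )*325993^1 = -325993/877902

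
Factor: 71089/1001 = 7^( - 1) * 11^( - 1 )*13^(-1 ) * 71089^1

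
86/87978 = 1/1023 = 0.00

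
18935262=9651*1962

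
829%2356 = 829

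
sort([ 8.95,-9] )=[ - 9,8.95] 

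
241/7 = 241/7 = 34.43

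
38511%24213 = 14298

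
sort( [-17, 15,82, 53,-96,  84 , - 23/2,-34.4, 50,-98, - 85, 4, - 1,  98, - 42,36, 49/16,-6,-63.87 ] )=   [ - 98, - 96, -85 , - 63.87,-42 , - 34.4,-17, - 23/2, - 6, - 1, 49/16, 4, 15, 36,  50,53, 82, 84,  98 ] 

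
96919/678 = 142 + 643/678 = 142.95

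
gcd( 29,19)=1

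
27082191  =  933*29027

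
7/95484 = 7/95484 = 0.00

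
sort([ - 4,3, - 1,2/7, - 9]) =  [-9, - 4, -1,  2/7 , 3] 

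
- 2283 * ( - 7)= 15981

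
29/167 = 29/167  =  0.17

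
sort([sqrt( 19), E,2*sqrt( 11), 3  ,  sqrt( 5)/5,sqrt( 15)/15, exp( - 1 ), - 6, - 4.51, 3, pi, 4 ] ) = [ - 6, -4.51, sqrt( 15) /15,  exp( - 1 ),sqrt(  5)/5,E, 3, 3, pi,4,sqrt ( 19 ), 2*sqrt(11 )]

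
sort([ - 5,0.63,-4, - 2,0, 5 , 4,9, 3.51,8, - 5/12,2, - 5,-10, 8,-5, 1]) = [ - 10, - 5, - 5, - 5, - 4,- 2, - 5/12, 0, 0.63,1, 2,3.51,4,5,8,8,9 ] 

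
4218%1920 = 378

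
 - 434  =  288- 722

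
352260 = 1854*190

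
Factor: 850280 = 2^3*5^1* 29^1*733^1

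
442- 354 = 88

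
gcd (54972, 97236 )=36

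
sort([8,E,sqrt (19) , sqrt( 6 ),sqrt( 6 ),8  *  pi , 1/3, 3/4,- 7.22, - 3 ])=[ - 7.22 , - 3,1/3,3/4,sqrt( 6 ),sqrt(6 ) , E , sqrt( 19 ),8,  8*pi]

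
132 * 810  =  106920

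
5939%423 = 17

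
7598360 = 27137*280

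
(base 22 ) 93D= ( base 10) 4435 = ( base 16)1153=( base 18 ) dc7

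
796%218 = 142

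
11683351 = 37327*313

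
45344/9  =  5038 + 2/9=5038.22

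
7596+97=7693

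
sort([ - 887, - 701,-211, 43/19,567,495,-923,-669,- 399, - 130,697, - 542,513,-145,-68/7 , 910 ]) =[- 923,-887,  -  701 , - 669, -542,-399,-211, - 145, - 130, - 68/7,43/19,495,513,567, 697,910 ] 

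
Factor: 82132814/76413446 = 17^1*29^1*47^(  -  1)*853^( - 1)*953^(- 1 )*83299^1 = 41066407/38206723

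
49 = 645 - 596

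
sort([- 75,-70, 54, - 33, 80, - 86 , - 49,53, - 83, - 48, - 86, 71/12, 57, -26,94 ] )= [-86 , - 86 , - 83, - 75,  -  70, - 49, - 48, - 33, - 26, 71/12,  53, 54,57, 80, 94] 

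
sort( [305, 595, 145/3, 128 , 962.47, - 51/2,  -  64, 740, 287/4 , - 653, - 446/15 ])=[- 653, - 64,-446/15, - 51/2, 145/3,287/4, 128, 305,595,740, 962.47]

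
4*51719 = 206876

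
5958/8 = 2979/4 = 744.75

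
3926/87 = 3926/87 = 45.13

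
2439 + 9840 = 12279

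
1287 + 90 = 1377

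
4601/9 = 4601/9 = 511.22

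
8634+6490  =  15124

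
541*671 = 363011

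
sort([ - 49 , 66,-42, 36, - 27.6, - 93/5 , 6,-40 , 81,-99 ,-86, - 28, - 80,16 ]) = [-99, - 86, - 80, - 49,-42, - 40, - 28,-27.6, - 93/5, 6, 16, 36,66,81]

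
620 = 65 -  - 555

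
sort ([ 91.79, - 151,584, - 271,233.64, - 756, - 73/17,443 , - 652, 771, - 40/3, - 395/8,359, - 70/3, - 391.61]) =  [ - 756,-652, - 391.61, - 271 , -151, - 395/8, - 70/3, - 40/3, -73/17,91.79,233.64,  359,443, 584,771 ] 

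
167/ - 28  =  -167/28 = -5.96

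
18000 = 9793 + 8207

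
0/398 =0 = 0.00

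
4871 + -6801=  - 1930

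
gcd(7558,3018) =2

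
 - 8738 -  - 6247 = - 2491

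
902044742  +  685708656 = 1587753398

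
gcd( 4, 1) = 1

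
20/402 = 10/201 = 0.05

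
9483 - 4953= 4530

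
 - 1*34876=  - 34876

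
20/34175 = 4/6835 = 0.00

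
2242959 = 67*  33477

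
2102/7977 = 2102/7977 = 0.26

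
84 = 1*84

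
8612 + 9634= 18246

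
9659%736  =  91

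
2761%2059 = 702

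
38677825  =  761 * 50825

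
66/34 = 33/17 = 1.94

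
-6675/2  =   - 6675/2 = - 3337.50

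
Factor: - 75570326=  - 2^1*13^1*379^1*7669^1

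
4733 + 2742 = 7475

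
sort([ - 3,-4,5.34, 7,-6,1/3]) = [ - 6 , - 4,  -  3, 1/3, 5.34, 7 ]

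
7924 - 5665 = 2259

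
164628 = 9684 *17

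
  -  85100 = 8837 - 93937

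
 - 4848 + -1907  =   - 6755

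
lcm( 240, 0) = 0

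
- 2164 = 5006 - 7170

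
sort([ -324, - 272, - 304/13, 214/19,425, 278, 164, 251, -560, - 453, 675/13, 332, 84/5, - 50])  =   [-560,-453 , - 324, - 272, - 50,-304/13,  214/19,84/5, 675/13, 164, 251,278, 332, 425 ]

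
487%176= 135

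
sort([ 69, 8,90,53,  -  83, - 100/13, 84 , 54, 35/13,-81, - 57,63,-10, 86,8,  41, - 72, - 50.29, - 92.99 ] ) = [ - 92.99,-83, - 81,- 72, - 57, - 50.29,-10, - 100/13,35/13, 8, 8, 41, 53 , 54,63, 69,84,86,90]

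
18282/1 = 18282 = 18282.00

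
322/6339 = 322/6339 = 0.05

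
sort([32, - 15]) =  [ - 15, 32 ]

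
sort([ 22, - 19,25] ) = [ - 19,22,25]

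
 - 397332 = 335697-733029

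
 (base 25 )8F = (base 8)327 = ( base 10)215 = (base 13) 137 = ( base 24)8N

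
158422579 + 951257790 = 1109680369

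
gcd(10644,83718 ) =6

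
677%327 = 23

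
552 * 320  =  176640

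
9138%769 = 679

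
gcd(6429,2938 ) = 1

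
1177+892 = 2069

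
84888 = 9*9432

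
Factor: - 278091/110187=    - 53/21 = - 3^( - 1 )*7^( - 1)*53^1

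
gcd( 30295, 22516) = 1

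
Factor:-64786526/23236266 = - 3^(- 1)*7^3*1367^( - 1 )*2833^(  -  1)*94441^1  =  - 32393263/11618133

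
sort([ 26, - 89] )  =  [ - 89,26]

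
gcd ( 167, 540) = 1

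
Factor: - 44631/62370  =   - 2^(- 1)  *  5^( - 1)*7^( - 1)*11^(-1) * 19^1*29^1 = - 551/770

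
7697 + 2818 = 10515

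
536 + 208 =744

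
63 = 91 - 28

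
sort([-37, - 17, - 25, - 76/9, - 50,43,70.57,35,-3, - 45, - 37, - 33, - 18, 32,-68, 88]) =[- 68, - 50,- 45,-37 , - 37, - 33, - 25,-18, - 17 , - 76/9, - 3,32,35, 43, 70.57,88] 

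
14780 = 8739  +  6041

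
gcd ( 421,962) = 1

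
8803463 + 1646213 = 10449676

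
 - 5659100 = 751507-6410607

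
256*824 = 210944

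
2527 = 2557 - 30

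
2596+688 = 3284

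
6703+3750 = 10453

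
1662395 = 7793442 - 6131047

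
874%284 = 22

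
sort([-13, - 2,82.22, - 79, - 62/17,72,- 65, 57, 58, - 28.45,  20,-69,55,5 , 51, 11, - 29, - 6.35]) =[ - 79, - 69 , - 65, - 29, - 28.45, - 13, - 6.35,-62/17, - 2, 5,11,20 , 51,55,57,58, 72,82.22]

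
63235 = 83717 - 20482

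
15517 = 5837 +9680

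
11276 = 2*5638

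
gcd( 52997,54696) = 1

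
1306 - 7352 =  - 6046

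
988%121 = 20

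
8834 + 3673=12507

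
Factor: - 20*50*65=-65000 =- 2^3 * 5^4*13^1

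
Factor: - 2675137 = -17^1*37^1*4253^1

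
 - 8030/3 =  - 8030/3 = - 2676.67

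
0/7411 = 0  =  0.00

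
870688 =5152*169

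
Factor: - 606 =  - 2^1*3^1*101^1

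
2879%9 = 8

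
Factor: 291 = 3^1*97^1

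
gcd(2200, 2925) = 25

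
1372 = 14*98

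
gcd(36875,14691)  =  59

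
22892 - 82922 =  - 60030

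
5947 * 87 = 517389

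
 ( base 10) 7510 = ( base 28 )9G6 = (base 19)11f5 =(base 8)16526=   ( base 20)IFA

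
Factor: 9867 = 3^1*11^1*13^1*23^1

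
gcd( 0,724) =724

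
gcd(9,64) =1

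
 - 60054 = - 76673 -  - 16619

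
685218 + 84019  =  769237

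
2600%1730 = 870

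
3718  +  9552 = 13270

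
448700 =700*641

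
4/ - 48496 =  - 1 + 12123/12124 = -  0.00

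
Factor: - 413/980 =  - 59/140 = -2^(  -  2) * 5^( - 1)*7^(-1)*59^1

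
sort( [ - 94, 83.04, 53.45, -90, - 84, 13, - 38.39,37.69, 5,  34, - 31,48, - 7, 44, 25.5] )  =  [ - 94, - 90, - 84,-38.39, - 31,-7, 5,13,  25.5, 34,37.69,44, 48, 53.45, 83.04] 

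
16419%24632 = 16419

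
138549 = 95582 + 42967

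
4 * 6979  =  27916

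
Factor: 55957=11^1  *  5087^1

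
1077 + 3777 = 4854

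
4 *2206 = 8824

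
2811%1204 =403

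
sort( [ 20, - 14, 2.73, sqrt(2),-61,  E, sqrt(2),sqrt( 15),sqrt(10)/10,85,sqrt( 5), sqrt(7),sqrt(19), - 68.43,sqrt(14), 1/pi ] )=[  -  68.43, - 61, - 14,sqrt( 10)/10 , 1/pi, sqrt( 2),  sqrt( 2), sqrt( 5),  sqrt(7),  E, 2.73,sqrt (14),sqrt( 15),sqrt(19),20,85]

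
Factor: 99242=2^1*11^1*13^1* 347^1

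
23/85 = 23/85 = 0.27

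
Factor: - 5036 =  - 2^2*1259^1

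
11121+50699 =61820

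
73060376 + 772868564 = 845928940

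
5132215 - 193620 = 4938595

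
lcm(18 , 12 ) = 36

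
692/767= 692/767 = 0.90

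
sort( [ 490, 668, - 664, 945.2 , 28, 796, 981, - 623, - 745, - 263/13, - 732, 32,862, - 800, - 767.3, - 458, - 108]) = [ - 800, - 767.3, - 745, - 732,-664, - 623, - 458, - 108, - 263/13, 28,32, 490, 668, 796,  862, 945.2, 981 ]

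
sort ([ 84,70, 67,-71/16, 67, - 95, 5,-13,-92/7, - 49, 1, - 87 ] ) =[- 95 ,-87, - 49, - 92/7, - 13,-71/16, 1, 5, 67, 67, 70, 84]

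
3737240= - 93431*(-40)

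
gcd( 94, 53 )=1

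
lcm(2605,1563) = 7815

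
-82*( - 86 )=7052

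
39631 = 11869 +27762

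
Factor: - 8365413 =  - 3^1 * 7^1*398353^1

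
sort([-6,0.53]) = [ - 6, 0.53]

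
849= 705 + 144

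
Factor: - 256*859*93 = - 20451072 = -  2^8 * 3^1*  31^1*859^1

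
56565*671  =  37955115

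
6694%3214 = 266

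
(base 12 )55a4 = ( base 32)98c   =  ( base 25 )F49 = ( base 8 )22414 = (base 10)9484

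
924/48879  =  308/16293 = 0.02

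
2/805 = 2/805 = 0.00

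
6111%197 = 4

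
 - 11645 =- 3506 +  - 8139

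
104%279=104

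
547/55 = 9 + 52/55 = 9.95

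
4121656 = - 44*(-93674)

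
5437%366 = 313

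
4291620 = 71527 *60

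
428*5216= 2232448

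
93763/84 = 93763/84 = 1116.23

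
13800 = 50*276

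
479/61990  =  479/61990  =  0.01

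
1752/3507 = 584/1169 = 0.50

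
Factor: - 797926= - 2^1*167^1*2389^1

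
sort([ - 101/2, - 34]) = [ - 101/2,-34] 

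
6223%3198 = 3025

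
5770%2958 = 2812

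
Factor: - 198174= - 2^1*3^1*33029^1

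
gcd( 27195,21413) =49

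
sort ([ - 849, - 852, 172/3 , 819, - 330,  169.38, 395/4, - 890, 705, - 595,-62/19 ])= [ - 890, - 852, -849, - 595,-330, - 62/19,172/3, 395/4, 169.38,  705 , 819]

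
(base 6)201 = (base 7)133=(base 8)111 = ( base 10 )73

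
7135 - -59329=66464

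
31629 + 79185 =110814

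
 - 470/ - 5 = 94 + 0/1 = 94.00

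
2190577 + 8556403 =10746980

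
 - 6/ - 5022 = 1/837 = 0.00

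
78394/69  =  1136 + 10/69= 1136.14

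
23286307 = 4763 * 4889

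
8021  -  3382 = 4639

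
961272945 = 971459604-10186659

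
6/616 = 3/308 = 0.01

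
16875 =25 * 675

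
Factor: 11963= 7^1 * 1709^1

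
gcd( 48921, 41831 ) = 709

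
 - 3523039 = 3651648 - 7174687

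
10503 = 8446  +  2057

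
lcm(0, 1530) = 0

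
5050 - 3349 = 1701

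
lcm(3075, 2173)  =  162975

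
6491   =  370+6121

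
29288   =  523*56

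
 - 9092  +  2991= - 6101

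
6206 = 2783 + 3423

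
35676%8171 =2992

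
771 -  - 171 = 942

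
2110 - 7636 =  - 5526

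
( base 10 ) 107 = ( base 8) 153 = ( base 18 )5H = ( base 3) 10222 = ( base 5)412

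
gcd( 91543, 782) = 1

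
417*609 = 253953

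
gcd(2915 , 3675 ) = 5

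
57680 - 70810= -13130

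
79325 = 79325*1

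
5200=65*80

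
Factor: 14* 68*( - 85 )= - 2^3* 5^1*7^1*17^2 =- 80920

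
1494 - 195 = 1299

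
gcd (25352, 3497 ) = 1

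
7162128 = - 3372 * ( - 2124)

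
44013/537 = 14671/179 =81.96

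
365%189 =176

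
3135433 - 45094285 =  - 41958852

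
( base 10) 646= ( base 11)538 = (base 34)J0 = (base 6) 2554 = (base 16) 286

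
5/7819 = 5/7819= 0.00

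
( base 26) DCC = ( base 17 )1e90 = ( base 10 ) 9112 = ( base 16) 2398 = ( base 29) AO6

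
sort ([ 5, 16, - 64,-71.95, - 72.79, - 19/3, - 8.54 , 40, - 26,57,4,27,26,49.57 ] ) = [ - 72.79, - 71.95, - 64, - 26, - 8.54, - 19/3,4  ,  5 , 16,26,27,40, 49.57,57] 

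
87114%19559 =8878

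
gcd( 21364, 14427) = 7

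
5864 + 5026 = 10890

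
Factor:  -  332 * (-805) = 267260 = 2^2  *  5^1*7^1  *23^1*83^1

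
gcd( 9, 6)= 3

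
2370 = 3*790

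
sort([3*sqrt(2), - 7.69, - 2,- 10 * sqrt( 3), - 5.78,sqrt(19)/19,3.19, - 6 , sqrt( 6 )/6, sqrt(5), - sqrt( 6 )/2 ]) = [ - 10*sqrt ( 3), - 7.69,-6, - 5.78, - 2, - sqrt ( 6 )/2, sqrt(19)/19, sqrt (6)/6,sqrt( 5 ),3.19,3*sqrt( 2 ) ]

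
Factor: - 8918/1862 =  - 7^1*13^1*19^( - 1) = - 91/19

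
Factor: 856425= 3^1 *5^2 * 19^1* 601^1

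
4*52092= 208368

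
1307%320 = 27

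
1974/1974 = 1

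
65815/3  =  21938 + 1/3=21938.33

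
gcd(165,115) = 5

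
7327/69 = 106 + 13/69= 106.19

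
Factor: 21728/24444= 2^3 * 3^ ( - 2 ) = 8/9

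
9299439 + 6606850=15906289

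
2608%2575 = 33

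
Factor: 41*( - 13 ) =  - 13^1 * 41^1 = -  533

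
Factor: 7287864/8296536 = 151^1 * 2011^1*345689^( - 1) = 303661/345689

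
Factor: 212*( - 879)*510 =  - 2^3*3^2*5^1*17^1*53^1*293^1  =  - 95037480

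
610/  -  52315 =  - 122/10463 = - 0.01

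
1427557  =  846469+581088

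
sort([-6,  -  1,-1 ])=[ - 6, - 1, - 1]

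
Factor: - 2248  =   - 2^3*281^1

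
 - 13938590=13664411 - 27603001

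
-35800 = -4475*8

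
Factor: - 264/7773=- 2^3*11^1* 2591^( - 1 ) = -88/2591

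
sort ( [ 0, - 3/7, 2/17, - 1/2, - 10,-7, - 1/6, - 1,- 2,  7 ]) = [ - 10, - 7,  -  2, - 1 ,-1/2, - 3/7, - 1/6 , 0, 2/17,7 ]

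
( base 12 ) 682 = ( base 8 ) 1702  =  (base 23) 1ij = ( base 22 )1LG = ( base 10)962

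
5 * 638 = 3190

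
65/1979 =65/1979 = 0.03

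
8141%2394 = 959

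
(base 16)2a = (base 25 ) 1h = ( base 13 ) 33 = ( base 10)42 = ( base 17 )28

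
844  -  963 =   -  119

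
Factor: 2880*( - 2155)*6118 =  - 2^7 *3^2*5^2*7^1*19^1*23^1*431^1= -37970755200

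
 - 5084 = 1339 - 6423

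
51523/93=554+1/93 = 554.01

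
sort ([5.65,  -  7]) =[-7, 5.65 ] 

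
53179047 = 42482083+10696964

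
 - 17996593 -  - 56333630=38337037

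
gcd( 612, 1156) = 68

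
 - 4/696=-1 + 173/174 =- 0.01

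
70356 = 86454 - 16098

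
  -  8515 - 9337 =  - 17852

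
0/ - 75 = 0/1= - 0.00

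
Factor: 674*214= 2^2*107^1 *337^1=   144236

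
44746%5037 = 4450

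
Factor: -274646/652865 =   -  2^1*5^( - 1) * 37^(-1)*53^1*2591^1 * 3529^ (  -  1)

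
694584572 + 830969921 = 1525554493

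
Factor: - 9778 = -2^1*4889^1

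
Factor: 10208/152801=32/479 = 2^5*479^(-1) 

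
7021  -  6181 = 840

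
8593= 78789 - 70196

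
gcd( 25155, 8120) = 5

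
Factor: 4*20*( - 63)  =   - 5040   =  - 2^4 * 3^2*5^1*7^1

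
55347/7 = 7906 + 5/7 =7906.71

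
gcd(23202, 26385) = 3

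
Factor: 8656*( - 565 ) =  - 2^4*5^1*113^1*541^1 = - 4890640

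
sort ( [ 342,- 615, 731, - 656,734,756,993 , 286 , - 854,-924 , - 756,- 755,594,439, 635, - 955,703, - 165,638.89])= [-955, - 924, - 854,  -  756 , - 755,-656,-615, -165,286,342,439 , 594,635, 638.89 , 703,731,  734,756,993]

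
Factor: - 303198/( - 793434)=50533/132239 = 7^1*223^( - 1) * 593^( - 1 ) * 7219^1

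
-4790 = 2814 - 7604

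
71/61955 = 71/61955 = 0.00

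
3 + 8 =11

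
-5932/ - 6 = 2966/3 = 988.67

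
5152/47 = 109+29/47 = 109.62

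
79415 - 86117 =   -  6702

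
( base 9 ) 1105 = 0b1100101111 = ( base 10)815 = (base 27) 135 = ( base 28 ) 113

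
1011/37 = 1011/37 = 27.32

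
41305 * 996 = 41139780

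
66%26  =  14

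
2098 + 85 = 2183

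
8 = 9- 1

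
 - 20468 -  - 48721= 28253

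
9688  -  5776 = 3912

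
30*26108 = 783240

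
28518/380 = 14259/190 =75.05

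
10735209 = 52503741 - 41768532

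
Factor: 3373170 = 2^1*3^1*5^1*229^1*491^1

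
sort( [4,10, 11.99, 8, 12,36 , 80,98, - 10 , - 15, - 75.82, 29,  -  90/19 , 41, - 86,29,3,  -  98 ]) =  [ - 98, - 86,-75.82,  -  15,-10,-90/19, 3, 4,  8,10 , 11.99,12, 29,  29,36, 41,80, 98]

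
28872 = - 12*( - 2406 )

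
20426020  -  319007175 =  - 298581155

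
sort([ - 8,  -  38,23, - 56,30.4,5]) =[ - 56, - 38,-8,5,  23, 30.4 ]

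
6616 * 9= 59544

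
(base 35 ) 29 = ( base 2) 1001111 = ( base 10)79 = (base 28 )2N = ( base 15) 54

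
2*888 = 1776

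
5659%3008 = 2651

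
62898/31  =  62898/31 = 2028.97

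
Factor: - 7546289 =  - 7546289^1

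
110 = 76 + 34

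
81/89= 81/89 = 0.91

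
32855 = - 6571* (-5 )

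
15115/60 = 3023/12= 251.92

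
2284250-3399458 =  - 1115208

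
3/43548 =1/14516 =0.00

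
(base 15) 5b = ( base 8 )126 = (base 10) 86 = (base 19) 4a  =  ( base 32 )2m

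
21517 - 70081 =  - 48564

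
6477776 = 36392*178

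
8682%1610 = 632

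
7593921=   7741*981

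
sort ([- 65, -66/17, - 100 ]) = [ - 100,-65, - 66/17]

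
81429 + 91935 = 173364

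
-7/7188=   -7/7188 = - 0.00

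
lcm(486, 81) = 486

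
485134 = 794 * 611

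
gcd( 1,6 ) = 1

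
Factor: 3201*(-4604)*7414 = -2^3*3^1*11^2*97^1*337^1 * 1151^1  =  -109263113256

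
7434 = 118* 63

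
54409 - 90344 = - 35935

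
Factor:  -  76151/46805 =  - 5^(-1) * 11^(-1 )*23^( - 1)*37^( - 1 ) * 271^1 * 281^1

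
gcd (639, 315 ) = 9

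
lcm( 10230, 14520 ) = 450120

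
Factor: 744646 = 2^1*7^1*53189^1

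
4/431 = 4/431 = 0.01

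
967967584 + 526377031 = 1494344615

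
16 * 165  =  2640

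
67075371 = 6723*9977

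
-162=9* ( - 18)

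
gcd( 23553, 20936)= 2617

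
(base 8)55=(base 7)63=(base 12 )39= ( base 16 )2D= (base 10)45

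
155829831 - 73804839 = 82024992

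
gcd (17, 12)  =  1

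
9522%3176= 3170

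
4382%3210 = 1172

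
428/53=8+ 4/53 = 8.08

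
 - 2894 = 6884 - 9778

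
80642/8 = 10080 + 1/4=10080.25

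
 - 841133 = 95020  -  936153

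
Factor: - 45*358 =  - 2^1*3^2* 5^1*179^1 =- 16110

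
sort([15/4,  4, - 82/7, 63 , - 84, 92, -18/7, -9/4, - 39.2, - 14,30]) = [ - 84, -39.2,-14,  -  82/7, - 18/7 , - 9/4, 15/4, 4,30, 63, 92]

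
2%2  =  0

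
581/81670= 581/81670 = 0.01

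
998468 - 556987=441481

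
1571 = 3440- 1869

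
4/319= 4/319 = 0.01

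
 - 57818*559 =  - 32320262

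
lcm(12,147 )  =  588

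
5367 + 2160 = 7527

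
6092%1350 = 692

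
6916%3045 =826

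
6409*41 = 262769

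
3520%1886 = 1634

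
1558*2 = 3116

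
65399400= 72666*900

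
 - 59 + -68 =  - 127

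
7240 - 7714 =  - 474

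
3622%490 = 192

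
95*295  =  28025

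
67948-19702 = 48246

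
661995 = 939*705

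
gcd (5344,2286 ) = 2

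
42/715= 42/715 = 0.06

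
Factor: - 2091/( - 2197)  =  3^1*13^( - 3 )*17^1 *41^1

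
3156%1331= 494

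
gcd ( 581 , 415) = 83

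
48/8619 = 16/2873 = 0.01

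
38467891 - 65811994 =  - 27344103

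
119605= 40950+78655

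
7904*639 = 5050656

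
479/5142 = 479/5142 = 0.09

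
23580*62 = 1461960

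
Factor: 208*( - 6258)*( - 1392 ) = 1811916288 = 2^9*3^2*7^1 *13^1*29^1*149^1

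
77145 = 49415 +27730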